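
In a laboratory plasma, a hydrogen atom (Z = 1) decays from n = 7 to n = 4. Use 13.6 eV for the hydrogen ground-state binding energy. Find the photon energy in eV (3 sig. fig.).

0.572 eV

E_7 = −13.60/49 = −0.2776 eV and E_4 = −13.60/16 = −0.8500 eV.
The photon energy is |E_7 − E_4| = 0.572 eV.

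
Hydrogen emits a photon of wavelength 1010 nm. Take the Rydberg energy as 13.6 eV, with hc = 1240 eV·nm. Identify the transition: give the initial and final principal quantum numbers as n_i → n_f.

n_i = 7, n_f = 3

The photon energy is ΔE = hc/λ = 1240 / 1010 = 1.228 eV.
With Z = 1, ΔE = 13.60 × (1/n_f² − 1/n_i²), so 1/n_f² − 1/n_i² = 0.09027.
Trying n_f = 3 gives 1/n_i² = 0.02084, i.e. n_i ≈ 7; this pair matches.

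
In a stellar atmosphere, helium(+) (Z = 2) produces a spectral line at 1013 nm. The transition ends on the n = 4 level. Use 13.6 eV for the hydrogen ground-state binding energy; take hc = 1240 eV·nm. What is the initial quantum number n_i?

The photon energy is ΔE = hc/λ = 1240 / 1013 = 1.224 eV.
With Z = 2, ΔE = 54.40 × (1/n_f² − 1/n_i²), so 1/n_f² − 1/n_i² = 0.02250.
With n_f = 4: 1/n_i² = 1/16 − 0.02250 = 0.04000, so n_i ≈ 5.00.

n_i = 5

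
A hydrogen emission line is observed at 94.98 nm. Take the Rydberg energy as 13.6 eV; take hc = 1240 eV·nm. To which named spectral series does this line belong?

ΔE = 1240/94.98 = 13.06 eV.
This matches 13.6 × (1/1² − 1/5²), so n_f = 1: the Lyman series.

Lyman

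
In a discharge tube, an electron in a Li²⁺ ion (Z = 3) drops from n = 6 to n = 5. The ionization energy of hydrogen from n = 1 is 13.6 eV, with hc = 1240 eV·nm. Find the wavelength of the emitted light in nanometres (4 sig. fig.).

828.9 nm

For Z = 3 the level energies scale as Z², so the effective Rydberg energy is 13.6 × 9 = 122.4 eV.
ΔE = 122.4 × (1/5² − 1/6²) = 122.4 × 0.01222 = 1.496 eV.
λ = hc/ΔE = 1240 / 1.496 = 828.9 nm.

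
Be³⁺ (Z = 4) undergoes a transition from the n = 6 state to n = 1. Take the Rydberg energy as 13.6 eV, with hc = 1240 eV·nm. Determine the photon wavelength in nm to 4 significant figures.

5.861 nm

For Z = 4 the level energies scale as Z², so the effective Rydberg energy is 13.6 × 16 = 217.6 eV.
ΔE = 217.6 × (1/1² − 1/6²) = 217.6 × 0.9722 = 211.6 eV.
λ = hc/ΔE = 1240 / 211.6 = 5.861 nm.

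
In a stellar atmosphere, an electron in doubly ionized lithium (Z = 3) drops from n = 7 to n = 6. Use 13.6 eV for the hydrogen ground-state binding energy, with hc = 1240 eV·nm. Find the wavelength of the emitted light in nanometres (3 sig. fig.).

For Z = 3 the level energies scale as Z², so the effective Rydberg energy is 13.6 × 9 = 122.4 eV.
ΔE = 122.4 × (1/6² − 1/7²) = 122.4 × 0.007370 = 0.9020 eV.
λ = hc/ΔE = 1240 / 0.9020 = 1370 nm.

1370 nm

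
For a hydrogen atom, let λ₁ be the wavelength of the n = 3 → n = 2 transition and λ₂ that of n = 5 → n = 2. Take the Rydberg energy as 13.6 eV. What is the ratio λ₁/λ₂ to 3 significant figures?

1.51

λ ∝ 1/ΔE ∝ 1/(1/n_f² − 1/n_i²), and the Z² and hc factors cancel in the ratio.
λ₁/λ₂ = (1/2² − 1/5²)/(1/2² − 1/3²) = 0.2100/0.1389 = 1.51.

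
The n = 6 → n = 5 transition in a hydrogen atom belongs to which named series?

The series is set by the lower level: n_f = 5 is the Pfund series.

Pfund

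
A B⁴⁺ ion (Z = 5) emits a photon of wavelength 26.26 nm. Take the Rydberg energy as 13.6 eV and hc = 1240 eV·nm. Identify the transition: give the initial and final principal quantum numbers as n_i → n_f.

The photon energy is ΔE = hc/λ = 1240 / 26.26 = 47.22 eV.
With Z = 5, ΔE = 340.0 × (1/n_f² − 1/n_i²), so 1/n_f² − 1/n_i² = 0.1389.
Trying n_f = 2 gives 1/n_i² = 0.1111, i.e. n_i ≈ 3; this pair matches.

n_i = 3, n_f = 2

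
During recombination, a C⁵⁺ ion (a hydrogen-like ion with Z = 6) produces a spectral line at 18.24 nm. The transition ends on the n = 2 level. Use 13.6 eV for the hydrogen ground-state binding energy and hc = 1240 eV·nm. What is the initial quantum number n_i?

n_i = 3

The photon energy is ΔE = hc/λ = 1240 / 18.24 = 67.98 eV.
With Z = 6, ΔE = 489.6 × (1/n_f² − 1/n_i²), so 1/n_f² − 1/n_i² = 0.1389.
With n_f = 2: 1/n_i² = 1/4 − 0.1389 = 0.1111, so n_i ≈ 3.00.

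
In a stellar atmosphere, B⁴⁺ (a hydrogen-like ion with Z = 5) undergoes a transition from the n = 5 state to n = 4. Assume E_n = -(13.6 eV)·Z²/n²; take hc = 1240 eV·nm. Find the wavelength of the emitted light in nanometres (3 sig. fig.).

162 nm

For Z = 5 the level energies scale as Z², so the effective Rydberg energy is 13.6 × 25 = 340.0 eV.
ΔE = 340.0 × (1/4² − 1/5²) = 340.0 × 0.02250 = 7.650 eV.
λ = hc/ΔE = 1240 / 7.650 = 162 nm.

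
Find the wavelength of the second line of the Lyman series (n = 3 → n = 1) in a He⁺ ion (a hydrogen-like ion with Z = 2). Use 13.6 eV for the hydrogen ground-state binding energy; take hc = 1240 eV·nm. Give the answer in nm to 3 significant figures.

The Lyman series terminates on n_f = 1; the second line has n_i = 1+2 = 3.
ΔE = 54.40 × (1/1² − 1/3²) = 48.36 eV.
λ = 1240 / 48.36 = 25.6 nm.

25.6 nm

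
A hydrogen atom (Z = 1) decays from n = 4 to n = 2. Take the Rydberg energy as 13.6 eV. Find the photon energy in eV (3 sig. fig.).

2.55 eV

E_4 = −13.60/16 = −0.8500 eV and E_2 = −13.60/4 = −3.400 eV.
The photon energy is |E_4 − E_2| = 2.55 eV.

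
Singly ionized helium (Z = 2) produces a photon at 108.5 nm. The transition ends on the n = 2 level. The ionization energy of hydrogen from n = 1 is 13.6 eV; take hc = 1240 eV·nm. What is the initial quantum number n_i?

The photon energy is ΔE = hc/λ = 1240 / 108.5 = 11.43 eV.
With Z = 2, ΔE = 54.40 × (1/n_f² − 1/n_i²), so 1/n_f² − 1/n_i² = 0.2101.
With n_f = 2: 1/n_i² = 1/4 − 0.2101 = 0.03992, so n_i ≈ 5.01.

n_i = 5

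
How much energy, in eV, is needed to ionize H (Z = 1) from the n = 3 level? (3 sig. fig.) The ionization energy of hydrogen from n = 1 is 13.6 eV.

1.51 eV

E_3 = −13.60/9 = −1.51 eV, so ionization (to E = 0) requires 1.51 eV.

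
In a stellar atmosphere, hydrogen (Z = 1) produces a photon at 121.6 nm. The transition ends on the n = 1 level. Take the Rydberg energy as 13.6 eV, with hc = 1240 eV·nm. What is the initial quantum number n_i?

The photon energy is ΔE = hc/λ = 1240 / 121.6 = 10.20 eV.
With Z = 1, ΔE = 13.60 × (1/n_f² − 1/n_i²), so 1/n_f² − 1/n_i² = 0.7498.
With n_f = 1: 1/n_i² = 1/1 − 0.7498 = 0.2502, so n_i ≈ 2.00.

n_i = 2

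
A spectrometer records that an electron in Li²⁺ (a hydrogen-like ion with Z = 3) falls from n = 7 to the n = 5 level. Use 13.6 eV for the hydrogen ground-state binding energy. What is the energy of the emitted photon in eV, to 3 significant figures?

The Bohr energies scale as Z², so for Z = 3: E_n = −122.4/n² eV.
E_7 = −122.4/49 = −2.498 eV and E_5 = −122.4/25 = −4.896 eV.
The photon energy is |E_7 − E_5| = 2.40 eV.

2.40 eV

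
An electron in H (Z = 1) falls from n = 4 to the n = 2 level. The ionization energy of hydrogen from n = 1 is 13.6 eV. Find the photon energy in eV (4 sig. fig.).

2.550 eV

E_4 = −13.60/16 = −0.8500 eV and E_2 = −13.60/4 = −3.400 eV.
The photon energy is |E_4 − E_2| = 2.550 eV.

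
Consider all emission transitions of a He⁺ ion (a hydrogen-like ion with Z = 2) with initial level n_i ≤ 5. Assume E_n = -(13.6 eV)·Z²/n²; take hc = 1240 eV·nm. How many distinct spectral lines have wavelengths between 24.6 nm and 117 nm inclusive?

3

Enumerate all n_i → n_f pairs with 1 ≤ n_f < n_i ≤ 5 and compute λ = 1240 / [13.6·4·(1/n_f² − 1/n_i²)].
Lines falling in [24.6, 117] nm: 3→1 (25.64 nm), 2→1 (30.39 nm), 5→2 (108.5 nm).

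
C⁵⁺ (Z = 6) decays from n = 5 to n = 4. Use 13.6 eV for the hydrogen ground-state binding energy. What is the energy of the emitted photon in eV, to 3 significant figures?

The Bohr energies scale as Z², so for Z = 6: E_n = −489.6/n² eV.
E_5 = −489.6/25 = −19.58 eV and E_4 = −489.6/16 = −30.60 eV.
The photon energy is |E_5 − E_4| = 11.0 eV.

11.0 eV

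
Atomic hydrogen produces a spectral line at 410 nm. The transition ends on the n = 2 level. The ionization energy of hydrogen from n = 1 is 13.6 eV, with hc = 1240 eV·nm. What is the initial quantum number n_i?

n_i = 6

The photon energy is ΔE = hc/λ = 1240 / 410 = 3.024 eV.
With Z = 1, ΔE = 13.60 × (1/n_f² − 1/n_i²), so 1/n_f² − 1/n_i² = 0.2224.
With n_f = 2: 1/n_i² = 1/4 − 0.2224 = 0.02762, so n_i ≈ 6.02.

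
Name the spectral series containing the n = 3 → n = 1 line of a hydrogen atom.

The series is set by the lower level: n_f = 1 is the Lyman series.

Lyman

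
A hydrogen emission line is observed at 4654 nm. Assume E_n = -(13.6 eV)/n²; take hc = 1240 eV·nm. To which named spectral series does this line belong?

ΔE = 1240/4654 = 0.2664 eV.
This matches 13.6 × (1/5² − 1/7²), so n_f = 5: the Pfund series.

Pfund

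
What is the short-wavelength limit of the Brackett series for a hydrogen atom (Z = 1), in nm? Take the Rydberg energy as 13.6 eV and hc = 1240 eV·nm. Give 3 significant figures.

The Brackett series has lower level n_f = 4; the series limit corresponds to n_i → ∞.
ΔE_max = 13.6 × 1 / 4² = 0.8500 eV.
λ_min = 1240 / 0.8500 = 1460 nm.

1460 nm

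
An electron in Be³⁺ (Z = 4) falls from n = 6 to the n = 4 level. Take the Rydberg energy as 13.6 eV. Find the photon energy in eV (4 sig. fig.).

7.556 eV

The Bohr energies scale as Z², so for Z = 4: E_n = −217.6/n² eV.
E_6 = −217.6/36 = −6.044 eV and E_4 = −217.6/16 = −13.60 eV.
The photon energy is |E_6 − E_4| = 7.556 eV.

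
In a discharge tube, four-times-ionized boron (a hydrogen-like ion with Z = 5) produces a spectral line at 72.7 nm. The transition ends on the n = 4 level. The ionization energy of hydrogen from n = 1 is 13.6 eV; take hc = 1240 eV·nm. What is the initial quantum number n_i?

n_i = 9

The photon energy is ΔE = hc/λ = 1240 / 72.7 = 17.06 eV.
With Z = 5, ΔE = 340.0 × (1/n_f² − 1/n_i²), so 1/n_f² − 1/n_i² = 0.05017.
With n_f = 4: 1/n_i² = 1/16 − 0.05017 = 0.01233, so n_i ≈ 9.00.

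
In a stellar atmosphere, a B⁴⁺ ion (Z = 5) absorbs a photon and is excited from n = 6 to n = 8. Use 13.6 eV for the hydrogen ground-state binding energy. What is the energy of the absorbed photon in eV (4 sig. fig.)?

4.132 eV

The Bohr energies scale as Z², so for Z = 5: E_n = −340.0/n² eV.
E_8 = −340.0/64 = −5.313 eV and E_6 = −340.0/36 = −9.444 eV.
The photon energy is |E_8 − E_6| = 4.132 eV.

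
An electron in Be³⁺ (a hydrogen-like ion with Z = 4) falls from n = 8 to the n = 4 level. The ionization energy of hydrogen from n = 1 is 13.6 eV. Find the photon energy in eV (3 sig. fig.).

10.2 eV

The Bohr energies scale as Z², so for Z = 4: E_n = −217.6/n² eV.
E_8 = −217.6/64 = −3.400 eV and E_4 = −217.6/16 = −13.60 eV.
The photon energy is |E_8 − E_4| = 10.2 eV.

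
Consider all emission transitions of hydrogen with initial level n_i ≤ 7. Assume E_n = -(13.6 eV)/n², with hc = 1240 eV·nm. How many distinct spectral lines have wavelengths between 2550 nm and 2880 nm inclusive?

1

Enumerate all n_i → n_f pairs with 1 ≤ n_f < n_i ≤ 7 and compute λ = 1240 / [13.6·1·(1/n_f² − 1/n_i²)].
Lines falling in [2550, 2880] nm: 6→4 (2626 nm).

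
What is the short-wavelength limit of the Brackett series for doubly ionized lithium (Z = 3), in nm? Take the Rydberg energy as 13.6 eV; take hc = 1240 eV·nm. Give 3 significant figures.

162 nm

The Brackett series has lower level n_f = 4; the series limit corresponds to n_i → ∞.
ΔE_max = 13.6 × 9 / 4² = 7.650 eV.
λ_min = 1240 / 7.650 = 162 nm.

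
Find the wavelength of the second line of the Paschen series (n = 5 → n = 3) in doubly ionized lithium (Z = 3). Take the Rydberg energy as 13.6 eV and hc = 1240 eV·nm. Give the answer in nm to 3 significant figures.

The Paschen series terminates on n_f = 3; the second line has n_i = 3+2 = 5.
ΔE = 122.4 × (1/3² − 1/5²) = 8.704 eV.
λ = 1240 / 8.704 = 142 nm.

142 nm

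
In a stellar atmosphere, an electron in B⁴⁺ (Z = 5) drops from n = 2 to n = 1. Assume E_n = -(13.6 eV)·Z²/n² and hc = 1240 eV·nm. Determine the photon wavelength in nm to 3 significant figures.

For Z = 5 the level energies scale as Z², so the effective Rydberg energy is 13.6 × 25 = 340.0 eV.
ΔE = 340.0 × (1/1² − 1/2²) = 340.0 × 0.7500 = 255.0 eV.
λ = hc/ΔE = 1240 / 255.0 = 4.86 nm.

4.86 nm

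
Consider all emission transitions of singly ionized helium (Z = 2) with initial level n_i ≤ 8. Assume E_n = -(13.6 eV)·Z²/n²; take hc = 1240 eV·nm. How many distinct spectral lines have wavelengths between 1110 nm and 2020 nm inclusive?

Enumerate all n_i → n_f pairs with 1 ≤ n_f < n_i ≤ 8 and compute λ = 1240 / [13.6·4·(1/n_f² − 1/n_i²)].
Lines falling in [1110, 2020] nm: 7→5 (1163 nm), 6→5 (1865 nm), 8→6 (1876 nm).

3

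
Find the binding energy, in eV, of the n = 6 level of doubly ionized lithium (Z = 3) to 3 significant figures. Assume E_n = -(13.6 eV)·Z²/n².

3.40 eV

E_n = −13.6 Z²/n² = −122.4/n² eV for Z = 3.
E_6 = −122.4/36 = −3.40 eV, so ionization (to E = 0) requires 3.40 eV.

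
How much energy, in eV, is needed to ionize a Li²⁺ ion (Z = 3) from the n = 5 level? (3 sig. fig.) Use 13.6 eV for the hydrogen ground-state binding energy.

E_n = −13.6 Z²/n² = −122.4/n² eV for Z = 3.
E_5 = −122.4/25 = −4.90 eV, so ionization (to E = 0) requires 4.90 eV.

4.90 eV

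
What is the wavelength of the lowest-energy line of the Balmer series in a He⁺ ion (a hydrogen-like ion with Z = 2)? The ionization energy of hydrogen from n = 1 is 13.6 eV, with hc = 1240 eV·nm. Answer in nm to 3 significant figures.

164 nm

The Balmer series terminates on n_f = 2; the first line has n_i = 2+1 = 3.
ΔE = 54.40 × (1/2² − 1/3²) = 7.556 eV.
λ = 1240 / 7.556 = 164 nm.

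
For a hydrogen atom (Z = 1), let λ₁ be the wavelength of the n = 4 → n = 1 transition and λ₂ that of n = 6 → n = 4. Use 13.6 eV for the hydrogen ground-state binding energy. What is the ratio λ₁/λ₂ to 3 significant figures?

λ ∝ 1/ΔE ∝ 1/(1/n_f² − 1/n_i²), and the Z² and hc factors cancel in the ratio.
λ₁/λ₂ = (1/4² − 1/6²)/(1/1² − 1/4²) = 0.03472/0.9375 = 0.0370.

0.0370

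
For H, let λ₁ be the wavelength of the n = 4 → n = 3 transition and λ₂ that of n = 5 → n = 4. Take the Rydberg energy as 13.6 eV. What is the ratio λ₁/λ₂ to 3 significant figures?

0.463

λ ∝ 1/ΔE ∝ 1/(1/n_f² − 1/n_i²), and the Z² and hc factors cancel in the ratio.
λ₁/λ₂ = (1/4² − 1/5²)/(1/3² − 1/4²) = 0.02250/0.04861 = 0.463.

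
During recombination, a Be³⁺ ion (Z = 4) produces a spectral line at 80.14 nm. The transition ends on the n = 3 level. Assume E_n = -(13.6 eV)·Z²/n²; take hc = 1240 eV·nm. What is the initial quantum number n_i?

The photon energy is ΔE = hc/λ = 1240 / 80.14 = 15.47 eV.
With Z = 4, ΔE = 217.6 × (1/n_f² − 1/n_i²), so 1/n_f² − 1/n_i² = 0.07111.
With n_f = 3: 1/n_i² = 1/9 − 0.07111 = 0.04000, so n_i ≈ 5.00.

n_i = 5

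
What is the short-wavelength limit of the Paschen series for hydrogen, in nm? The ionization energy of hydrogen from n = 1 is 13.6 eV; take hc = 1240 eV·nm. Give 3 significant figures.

821 nm

The Paschen series has lower level n_f = 3; the series limit corresponds to n_i → ∞.
ΔE_max = 13.6 × 1 / 3² = 1.511 eV.
λ_min = 1240 / 1.511 = 821 nm.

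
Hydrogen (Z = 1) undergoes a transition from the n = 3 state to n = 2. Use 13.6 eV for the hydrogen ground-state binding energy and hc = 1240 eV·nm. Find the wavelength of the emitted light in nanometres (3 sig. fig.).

656 nm

ΔE = 13.60 × (1/2² − 1/3²) = 13.60 × 0.1389 = 1.889 eV.
λ = hc/ΔE = 1240 / 1.889 = 656 nm.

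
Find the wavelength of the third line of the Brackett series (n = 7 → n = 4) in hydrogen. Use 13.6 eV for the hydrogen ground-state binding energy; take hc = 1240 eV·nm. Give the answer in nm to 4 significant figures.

The Brackett series terminates on n_f = 4; the third line has n_i = 4+3 = 7.
ΔE = 13.60 × (1/4² − 1/7²) = 0.5724 eV.
λ = 1240 / 0.5724 = 2166 nm.

2166 nm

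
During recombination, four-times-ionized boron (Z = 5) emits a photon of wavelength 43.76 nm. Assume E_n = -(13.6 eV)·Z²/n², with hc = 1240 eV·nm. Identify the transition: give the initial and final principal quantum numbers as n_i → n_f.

n_i = 6, n_f = 3

The photon energy is ΔE = hc/λ = 1240 / 43.76 = 28.34 eV.
With Z = 5, ΔE = 340.0 × (1/n_f² − 1/n_i²), so 1/n_f² − 1/n_i² = 0.08334.
Trying n_f = 3 gives 1/n_i² = 0.02777, i.e. n_i ≈ 6; this pair matches.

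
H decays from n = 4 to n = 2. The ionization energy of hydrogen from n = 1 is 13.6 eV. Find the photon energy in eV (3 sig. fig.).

E_4 = −13.60/16 = −0.8500 eV and E_2 = −13.60/4 = −3.400 eV.
The photon energy is |E_4 − E_2| = 2.55 eV.

2.55 eV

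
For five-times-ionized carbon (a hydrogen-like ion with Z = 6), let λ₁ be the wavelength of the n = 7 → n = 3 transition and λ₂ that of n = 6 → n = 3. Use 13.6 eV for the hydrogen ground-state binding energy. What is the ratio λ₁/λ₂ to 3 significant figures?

0.919

λ ∝ 1/ΔE ∝ 1/(1/n_f² − 1/n_i²), and the Z² and hc factors cancel in the ratio.
λ₁/λ₂ = (1/3² − 1/6²)/(1/3² − 1/7²) = 0.08333/0.09070 = 0.919.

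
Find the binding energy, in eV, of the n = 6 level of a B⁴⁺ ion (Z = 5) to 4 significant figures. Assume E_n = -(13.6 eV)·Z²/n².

9.444 eV

E_n = −13.6 Z²/n² = −340.0/n² eV for Z = 5.
E_6 = −340.0/36 = −9.444 eV, so ionization (to E = 0) requires 9.444 eV.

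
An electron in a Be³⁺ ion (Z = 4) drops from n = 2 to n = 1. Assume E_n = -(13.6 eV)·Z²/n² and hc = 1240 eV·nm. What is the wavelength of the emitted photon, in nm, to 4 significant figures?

For Z = 4 the level energies scale as Z², so the effective Rydberg energy is 13.6 × 16 = 217.6 eV.
ΔE = 217.6 × (1/1² − 1/2²) = 217.6 × 0.7500 = 163.2 eV.
λ = hc/ΔE = 1240 / 163.2 = 7.598 nm.

7.598 nm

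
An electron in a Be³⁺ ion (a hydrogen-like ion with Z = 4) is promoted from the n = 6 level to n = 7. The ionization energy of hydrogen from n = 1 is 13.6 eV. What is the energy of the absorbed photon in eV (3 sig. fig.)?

1.60 eV

The Bohr energies scale as Z², so for Z = 4: E_n = −217.6/n² eV.
E_7 = −217.6/49 = −4.441 eV and E_6 = −217.6/36 = −6.044 eV.
The photon energy is |E_7 − E_6| = 1.60 eV.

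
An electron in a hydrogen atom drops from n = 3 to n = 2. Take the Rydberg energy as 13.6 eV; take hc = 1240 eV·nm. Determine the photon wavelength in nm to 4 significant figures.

ΔE = 13.60 × (1/2² − 1/3²) = 13.60 × 0.1389 = 1.889 eV.
λ = hc/ΔE = 1240 / 1.889 = 656.5 nm.
This line belongs to the Balmer series.

656.5 nm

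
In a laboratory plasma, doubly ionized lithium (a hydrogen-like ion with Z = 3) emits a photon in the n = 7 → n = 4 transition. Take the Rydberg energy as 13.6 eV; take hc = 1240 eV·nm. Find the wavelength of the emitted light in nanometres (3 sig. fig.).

241 nm

For Z = 3 the level energies scale as Z², so the effective Rydberg energy is 13.6 × 9 = 122.4 eV.
ΔE = 122.4 × (1/4² − 1/7²) = 122.4 × 0.04209 = 5.152 eV.
λ = hc/ΔE = 1240 / 5.152 = 241 nm.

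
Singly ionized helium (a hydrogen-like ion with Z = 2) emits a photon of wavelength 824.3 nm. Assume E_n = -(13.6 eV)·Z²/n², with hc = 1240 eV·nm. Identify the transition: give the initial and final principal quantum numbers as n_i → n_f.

The photon energy is ΔE = hc/λ = 1240 / 824.3 = 1.504 eV.
With Z = 2, ΔE = 54.40 × (1/n_f² − 1/n_i²), so 1/n_f² − 1/n_i² = 0.02765.
Trying n_f = 5 gives 1/n_i² = 0.01235, i.e. n_i ≈ 9; this pair matches.

n_i = 9, n_f = 5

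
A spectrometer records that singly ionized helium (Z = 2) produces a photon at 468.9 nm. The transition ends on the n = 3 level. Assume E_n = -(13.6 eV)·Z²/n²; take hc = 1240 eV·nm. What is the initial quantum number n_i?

The photon energy is ΔE = hc/λ = 1240 / 468.9 = 2.644 eV.
With Z = 2, ΔE = 54.40 × (1/n_f² − 1/n_i²), so 1/n_f² − 1/n_i² = 0.04861.
With n_f = 3: 1/n_i² = 1/9 − 0.04861 = 0.06250, so n_i ≈ 4.00.

n_i = 4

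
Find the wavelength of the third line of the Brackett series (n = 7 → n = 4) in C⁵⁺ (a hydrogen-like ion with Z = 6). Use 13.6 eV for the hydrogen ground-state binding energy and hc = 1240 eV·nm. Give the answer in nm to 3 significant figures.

The Brackett series terminates on n_f = 4; the third line has n_i = 4+3 = 7.
ΔE = 489.6 × (1/4² − 1/7²) = 20.61 eV.
λ = 1240 / 20.61 = 60.2 nm.

60.2 nm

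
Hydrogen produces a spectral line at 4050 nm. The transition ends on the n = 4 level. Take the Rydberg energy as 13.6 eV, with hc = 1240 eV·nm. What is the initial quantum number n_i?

The photon energy is ΔE = hc/λ = 1240 / 4050 = 0.3062 eV.
With Z = 1, ΔE = 13.60 × (1/n_f² − 1/n_i²), so 1/n_f² − 1/n_i² = 0.02251.
With n_f = 4: 1/n_i² = 1/16 − 0.02251 = 0.03999, so n_i ≈ 5.00.

n_i = 5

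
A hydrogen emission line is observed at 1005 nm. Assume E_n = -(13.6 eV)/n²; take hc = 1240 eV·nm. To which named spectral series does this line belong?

ΔE = 1240/1005 = 1.234 eV.
This matches 13.6 × (1/3² − 1/7²), so n_f = 3: the Paschen series.

Paschen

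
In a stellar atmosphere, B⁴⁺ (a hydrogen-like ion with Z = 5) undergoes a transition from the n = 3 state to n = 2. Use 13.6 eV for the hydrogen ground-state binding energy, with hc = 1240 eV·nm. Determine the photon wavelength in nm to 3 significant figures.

For Z = 5 the level energies scale as Z², so the effective Rydberg energy is 13.6 × 25 = 340.0 eV.
ΔE = 340.0 × (1/2² − 1/3²) = 340.0 × 0.1389 = 47.22 eV.
λ = hc/ΔE = 1240 / 47.22 = 26.3 nm.

26.3 nm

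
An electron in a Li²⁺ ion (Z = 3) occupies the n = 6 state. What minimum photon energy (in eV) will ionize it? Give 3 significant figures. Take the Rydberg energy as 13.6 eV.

3.40 eV

E_n = −13.6 Z²/n² = −122.4/n² eV for Z = 3.
E_6 = −122.4/36 = −3.40 eV, so ionization (to E = 0) requires 3.40 eV.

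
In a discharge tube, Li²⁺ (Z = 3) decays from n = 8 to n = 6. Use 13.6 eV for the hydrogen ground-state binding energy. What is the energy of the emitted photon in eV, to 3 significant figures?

1.49 eV

The Bohr energies scale as Z², so for Z = 3: E_n = −122.4/n² eV.
E_8 = −122.4/64 = −1.913 eV and E_6 = −122.4/36 = −3.400 eV.
The photon energy is |E_8 − E_6| = 1.49 eV.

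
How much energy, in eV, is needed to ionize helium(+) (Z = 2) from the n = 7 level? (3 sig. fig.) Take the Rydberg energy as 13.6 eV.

E_n = −13.6 Z²/n² = −54.40/n² eV for Z = 2.
E_7 = −54.40/49 = −1.11 eV, so ionization (to E = 0) requires 1.11 eV.

1.11 eV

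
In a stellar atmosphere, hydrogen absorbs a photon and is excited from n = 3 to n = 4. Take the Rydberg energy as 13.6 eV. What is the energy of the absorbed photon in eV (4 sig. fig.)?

0.6611 eV

E_4 = −13.60/16 = −0.8500 eV and E_3 = −13.60/9 = −1.511 eV.
The photon energy is |E_4 − E_3| = 0.6611 eV.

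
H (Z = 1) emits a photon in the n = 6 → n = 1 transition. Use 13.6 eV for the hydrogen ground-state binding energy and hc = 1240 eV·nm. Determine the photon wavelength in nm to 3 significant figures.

93.8 nm

ΔE = 13.60 × (1/1² − 1/6²) = 13.60 × 0.9722 = 13.22 eV.
λ = hc/ΔE = 1240 / 13.22 = 93.8 nm.
This line belongs to the Lyman series.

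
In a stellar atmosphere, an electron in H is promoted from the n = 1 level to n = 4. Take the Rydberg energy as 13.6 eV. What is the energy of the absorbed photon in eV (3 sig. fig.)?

E_4 = −13.60/16 = −0.8500 eV and E_1 = −13.60/1 = −13.60 eV.
The photon energy is |E_4 − E_1| = 12.8 eV.

12.8 eV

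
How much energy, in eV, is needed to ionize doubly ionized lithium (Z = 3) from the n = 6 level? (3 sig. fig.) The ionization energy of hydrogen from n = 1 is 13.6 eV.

E_n = −13.6 Z²/n² = −122.4/n² eV for Z = 3.
E_6 = −122.4/36 = −3.40 eV, so ionization (to E = 0) requires 3.40 eV.

3.40 eV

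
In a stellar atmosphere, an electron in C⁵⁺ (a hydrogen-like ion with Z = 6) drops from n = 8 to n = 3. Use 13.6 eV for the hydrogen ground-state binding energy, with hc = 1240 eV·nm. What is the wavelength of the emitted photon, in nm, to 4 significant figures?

For Z = 6 the level energies scale as Z², so the effective Rydberg energy is 13.6 × 36 = 489.6 eV.
ΔE = 489.6 × (1/3² − 1/8²) = 489.6 × 0.09549 = 46.75 eV.
λ = hc/ΔE = 1240 / 46.75 = 26.52 nm.

26.52 nm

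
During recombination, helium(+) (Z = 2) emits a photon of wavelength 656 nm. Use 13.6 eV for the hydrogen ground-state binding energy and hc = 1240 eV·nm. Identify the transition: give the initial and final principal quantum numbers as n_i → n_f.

The photon energy is ΔE = hc/λ = 1240 / 656 = 1.890 eV.
With Z = 2, ΔE = 54.40 × (1/n_f² − 1/n_i²), so 1/n_f² − 1/n_i² = 0.03475.
Trying n_f = 4 gives 1/n_i² = 0.02775, i.e. n_i ≈ 6; this pair matches.

n_i = 6, n_f = 4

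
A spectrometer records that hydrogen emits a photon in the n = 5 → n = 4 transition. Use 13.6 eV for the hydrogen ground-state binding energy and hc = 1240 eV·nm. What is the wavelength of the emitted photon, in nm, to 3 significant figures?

4050 nm

ΔE = 13.60 × (1/4² − 1/5²) = 13.60 × 0.02250 = 0.3060 eV.
λ = hc/ΔE = 1240 / 0.3060 = 4050 nm.
This line belongs to the Brackett series.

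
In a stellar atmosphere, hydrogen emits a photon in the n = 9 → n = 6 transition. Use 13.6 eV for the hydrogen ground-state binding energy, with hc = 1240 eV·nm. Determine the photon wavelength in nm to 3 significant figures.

5910 nm

ΔE = 13.60 × (1/6² − 1/9²) = 13.60 × 0.01543 = 0.2099 eV.
λ = hc/ΔE = 1240 / 0.2099 = 5910 nm.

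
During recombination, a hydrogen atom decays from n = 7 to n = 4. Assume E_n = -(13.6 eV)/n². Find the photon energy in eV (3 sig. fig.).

E_7 = −13.60/49 = −0.2776 eV and E_4 = −13.60/16 = −0.8500 eV.
The photon energy is |E_7 − E_4| = 0.572 eV.

0.572 eV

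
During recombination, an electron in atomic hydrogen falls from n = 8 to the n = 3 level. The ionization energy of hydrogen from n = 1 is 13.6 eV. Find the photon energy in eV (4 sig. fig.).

E_8 = −13.60/64 = −0.2125 eV and E_3 = −13.60/9 = −1.511 eV.
The photon energy is |E_8 − E_3| = 1.299 eV.

1.299 eV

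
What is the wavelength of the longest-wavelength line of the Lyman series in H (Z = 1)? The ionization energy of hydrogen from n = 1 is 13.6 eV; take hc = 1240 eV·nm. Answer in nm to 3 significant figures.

122 nm

The Lyman series terminates on n_f = 1; the first line has n_i = 1+1 = 2.
ΔE = 13.60 × (1/1² − 1/2²) = 10.20 eV.
λ = 1240 / 10.20 = 122 nm.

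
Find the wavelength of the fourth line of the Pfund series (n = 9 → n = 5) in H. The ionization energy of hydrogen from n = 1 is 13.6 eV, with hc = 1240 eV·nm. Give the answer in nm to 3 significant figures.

The Pfund series terminates on n_f = 5; the fourth line has n_i = 5+4 = 9.
ΔE = 13.60 × (1/5² − 1/9²) = 0.3761 eV.
λ = 1240 / 0.3761 = 3300 nm.

3300 nm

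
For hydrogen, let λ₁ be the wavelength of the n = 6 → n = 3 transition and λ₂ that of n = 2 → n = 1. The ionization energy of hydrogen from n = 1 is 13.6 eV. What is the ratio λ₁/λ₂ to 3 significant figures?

9.00

λ ∝ 1/ΔE ∝ 1/(1/n_f² − 1/n_i²), and the Z² and hc factors cancel in the ratio.
λ₁/λ₂ = (1/1² − 1/2²)/(1/3² − 1/6²) = 0.7500/0.08333 = 9.00.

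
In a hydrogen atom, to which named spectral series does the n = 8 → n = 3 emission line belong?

The series is set by the lower level: n_f = 3 is the Paschen series.

Paschen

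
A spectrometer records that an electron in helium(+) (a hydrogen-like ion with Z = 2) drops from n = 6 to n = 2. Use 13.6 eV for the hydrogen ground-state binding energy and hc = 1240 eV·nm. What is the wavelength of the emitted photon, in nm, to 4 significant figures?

102.6 nm

For Z = 2 the level energies scale as Z², so the effective Rydberg energy is 13.6 × 4 = 54.40 eV.
ΔE = 54.40 × (1/2² − 1/6²) = 54.40 × 0.2222 = 12.09 eV.
λ = hc/ΔE = 1240 / 12.09 = 102.6 nm.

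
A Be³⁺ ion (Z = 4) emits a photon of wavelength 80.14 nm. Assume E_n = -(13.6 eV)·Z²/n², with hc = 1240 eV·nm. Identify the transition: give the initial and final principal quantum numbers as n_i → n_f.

The photon energy is ΔE = hc/λ = 1240 / 80.14 = 15.47 eV.
With Z = 4, ΔE = 217.6 × (1/n_f² − 1/n_i²), so 1/n_f² − 1/n_i² = 0.07111.
Trying n_f = 3 gives 1/n_i² = 0.04000, i.e. n_i ≈ 5; this pair matches.

n_i = 5, n_f = 3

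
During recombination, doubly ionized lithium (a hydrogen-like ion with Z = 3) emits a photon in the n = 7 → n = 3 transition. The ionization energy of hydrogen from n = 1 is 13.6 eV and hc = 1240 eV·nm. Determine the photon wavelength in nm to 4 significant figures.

For Z = 3 the level energies scale as Z², so the effective Rydberg energy is 13.6 × 9 = 122.4 eV.
ΔE = 122.4 × (1/3² − 1/7²) = 122.4 × 0.09070 = 11.10 eV.
λ = hc/ΔE = 1240 / 11.10 = 111.7 nm.

111.7 nm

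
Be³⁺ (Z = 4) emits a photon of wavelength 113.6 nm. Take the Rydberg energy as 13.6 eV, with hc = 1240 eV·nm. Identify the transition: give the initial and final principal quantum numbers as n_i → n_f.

n_i = 9, n_f = 4

The photon energy is ΔE = hc/λ = 1240 / 113.6 = 10.92 eV.
With Z = 4, ΔE = 217.6 × (1/n_f² − 1/n_i²), so 1/n_f² − 1/n_i² = 0.05016.
Trying n_f = 4 gives 1/n_i² = 0.01234, i.e. n_i ≈ 9; this pair matches.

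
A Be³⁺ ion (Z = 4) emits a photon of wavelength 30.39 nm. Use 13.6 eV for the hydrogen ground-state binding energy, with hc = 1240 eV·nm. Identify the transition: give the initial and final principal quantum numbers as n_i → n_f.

n_i = 4, n_f = 2

The photon energy is ΔE = hc/λ = 1240 / 30.39 = 40.80 eV.
With Z = 4, ΔE = 217.6 × (1/n_f² − 1/n_i²), so 1/n_f² − 1/n_i² = 0.1875.
Trying n_f = 2 gives 1/n_i² = 0.06249, i.e. n_i ≈ 4; this pair matches.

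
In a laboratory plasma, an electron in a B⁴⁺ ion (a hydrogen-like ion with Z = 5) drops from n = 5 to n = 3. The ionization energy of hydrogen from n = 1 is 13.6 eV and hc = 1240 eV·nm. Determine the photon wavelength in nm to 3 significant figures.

51.3 nm

For Z = 5 the level energies scale as Z², so the effective Rydberg energy is 13.6 × 25 = 340.0 eV.
ΔE = 340.0 × (1/3² − 1/5²) = 340.0 × 0.07111 = 24.18 eV.
λ = hc/ΔE = 1240 / 24.18 = 51.3 nm.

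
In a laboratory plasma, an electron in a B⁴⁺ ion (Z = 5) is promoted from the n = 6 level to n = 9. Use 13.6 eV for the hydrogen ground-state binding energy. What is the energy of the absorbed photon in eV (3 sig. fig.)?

The Bohr energies scale as Z², so for Z = 5: E_n = −340.0/n² eV.
E_9 = −340.0/81 = −4.198 eV and E_6 = −340.0/36 = −9.444 eV.
The photon energy is |E_9 − E_6| = 5.25 eV.

5.25 eV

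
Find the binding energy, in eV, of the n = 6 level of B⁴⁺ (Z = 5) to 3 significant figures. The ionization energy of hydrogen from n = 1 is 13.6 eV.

E_n = −13.6 Z²/n² = −340.0/n² eV for Z = 5.
E_6 = −340.0/36 = −9.44 eV, so ionization (to E = 0) requires 9.44 eV.

9.44 eV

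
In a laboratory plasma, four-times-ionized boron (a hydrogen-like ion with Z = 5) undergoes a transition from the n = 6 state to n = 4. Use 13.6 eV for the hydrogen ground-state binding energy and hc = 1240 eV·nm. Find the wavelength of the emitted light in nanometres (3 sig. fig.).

105 nm

For Z = 5 the level energies scale as Z², so the effective Rydberg energy is 13.6 × 25 = 340.0 eV.
ΔE = 340.0 × (1/4² − 1/6²) = 340.0 × 0.03472 = 11.81 eV.
λ = hc/ΔE = 1240 / 11.81 = 105 nm.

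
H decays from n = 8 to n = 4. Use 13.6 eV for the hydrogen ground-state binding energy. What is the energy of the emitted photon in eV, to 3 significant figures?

0.638 eV

E_8 = −13.60/64 = −0.2125 eV and E_4 = −13.60/16 = −0.8500 eV.
The photon energy is |E_8 − E_4| = 0.638 eV.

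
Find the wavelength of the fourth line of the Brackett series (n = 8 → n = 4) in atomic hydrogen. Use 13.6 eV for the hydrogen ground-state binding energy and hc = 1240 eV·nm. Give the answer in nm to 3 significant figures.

The Brackett series terminates on n_f = 4; the fourth line has n_i = 4+4 = 8.
ΔE = 13.60 × (1/4² − 1/8²) = 0.6375 eV.
λ = 1240 / 0.6375 = 1950 nm.

1950 nm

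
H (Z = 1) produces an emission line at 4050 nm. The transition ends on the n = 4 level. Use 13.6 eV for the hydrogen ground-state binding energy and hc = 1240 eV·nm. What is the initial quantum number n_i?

n_i = 5

The photon energy is ΔE = hc/λ = 1240 / 4050 = 0.3062 eV.
With Z = 1, ΔE = 13.60 × (1/n_f² − 1/n_i²), so 1/n_f² − 1/n_i² = 0.02251.
With n_f = 4: 1/n_i² = 1/16 − 0.02251 = 0.03999, so n_i ≈ 5.00.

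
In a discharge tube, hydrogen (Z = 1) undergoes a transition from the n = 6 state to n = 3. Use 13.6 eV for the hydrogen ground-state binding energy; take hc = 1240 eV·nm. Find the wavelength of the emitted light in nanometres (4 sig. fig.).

1094 nm

ΔE = 13.60 × (1/3² − 1/6²) = 13.60 × 0.08333 = 1.133 eV.
λ = hc/ΔE = 1240 / 1.133 = 1094 nm.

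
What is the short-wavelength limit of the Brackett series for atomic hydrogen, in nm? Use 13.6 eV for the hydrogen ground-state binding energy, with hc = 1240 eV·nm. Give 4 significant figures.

The Brackett series has lower level n_f = 4; the series limit corresponds to n_i → ∞.
ΔE_max = 13.6 × 1 / 4² = 0.8500 eV.
λ_min = 1240 / 0.8500 = 1459 nm.

1459 nm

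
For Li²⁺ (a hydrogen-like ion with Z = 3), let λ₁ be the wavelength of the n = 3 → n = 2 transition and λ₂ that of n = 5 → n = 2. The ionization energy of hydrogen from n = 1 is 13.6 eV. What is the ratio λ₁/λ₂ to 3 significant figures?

1.51

λ ∝ 1/ΔE ∝ 1/(1/n_f² − 1/n_i²), and the Z² and hc factors cancel in the ratio.
λ₁/λ₂ = (1/2² − 1/5²)/(1/2² − 1/3²) = 0.2100/0.1389 = 1.51.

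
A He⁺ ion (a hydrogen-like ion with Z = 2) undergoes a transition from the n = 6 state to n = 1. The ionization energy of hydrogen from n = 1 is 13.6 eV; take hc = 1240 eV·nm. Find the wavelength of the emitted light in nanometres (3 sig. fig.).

For Z = 2 the level energies scale as Z², so the effective Rydberg energy is 13.6 × 4 = 54.40 eV.
ΔE = 54.40 × (1/1² − 1/6²) = 54.40 × 0.9722 = 52.89 eV.
λ = hc/ΔE = 1240 / 52.89 = 23.4 nm.

23.4 nm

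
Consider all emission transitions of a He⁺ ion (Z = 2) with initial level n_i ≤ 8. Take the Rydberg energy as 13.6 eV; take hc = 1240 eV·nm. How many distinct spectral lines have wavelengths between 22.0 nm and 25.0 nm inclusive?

Enumerate all n_i → n_f pairs with 1 ≤ n_f < n_i ≤ 8 and compute λ = 1240 / [13.6·4·(1/n_f² − 1/n_i²)].
Lines falling in [22.0, 25.0] nm: 8→1 (23.16 nm), 7→1 (23.27 nm), 6→1 (23.45 nm), 5→1 (23.74 nm), 4→1 (24.31 nm).

5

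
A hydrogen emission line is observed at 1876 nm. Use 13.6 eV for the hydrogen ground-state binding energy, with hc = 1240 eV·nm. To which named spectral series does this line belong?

Paschen

ΔE = 1240/1876 = 0.6610 eV.
This matches 13.6 × (1/3² − 1/4²), so n_f = 3: the Paschen series.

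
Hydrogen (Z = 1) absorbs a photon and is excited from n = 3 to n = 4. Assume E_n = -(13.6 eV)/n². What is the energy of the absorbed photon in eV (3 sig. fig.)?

E_4 = −13.60/16 = −0.8500 eV and E_3 = −13.60/9 = −1.511 eV.
The photon energy is |E_4 − E_3| = 0.661 eV.

0.661 eV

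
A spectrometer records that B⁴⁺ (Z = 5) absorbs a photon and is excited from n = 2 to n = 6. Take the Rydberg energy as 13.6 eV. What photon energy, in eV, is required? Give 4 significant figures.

The Bohr energies scale as Z², so for Z = 5: E_n = −340.0/n² eV.
E_6 = −340.0/36 = −9.444 eV and E_2 = −340.0/4 = −85.00 eV.
The photon energy is |E_6 − E_2| = 75.56 eV.

75.56 eV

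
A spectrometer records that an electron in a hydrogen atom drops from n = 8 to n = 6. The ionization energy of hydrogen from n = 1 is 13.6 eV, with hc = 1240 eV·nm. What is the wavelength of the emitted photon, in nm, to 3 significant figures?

ΔE = 13.60 × (1/6² − 1/8²) = 13.60 × 0.01215 = 0.1653 eV.
λ = hc/ΔE = 1240 / 0.1653 = 7500 nm.

7500 nm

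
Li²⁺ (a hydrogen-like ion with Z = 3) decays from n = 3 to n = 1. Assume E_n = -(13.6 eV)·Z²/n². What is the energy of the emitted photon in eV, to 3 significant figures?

The Bohr energies scale as Z², so for Z = 3: E_n = −122.4/n² eV.
E_3 = −122.4/9 = −13.60 eV and E_1 = −122.4/1 = −122.4 eV.
The photon energy is |E_3 − E_1| = 109 eV.

109 eV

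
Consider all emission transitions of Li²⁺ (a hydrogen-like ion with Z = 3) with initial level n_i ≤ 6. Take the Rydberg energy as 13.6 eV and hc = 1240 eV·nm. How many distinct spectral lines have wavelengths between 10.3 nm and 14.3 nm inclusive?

Enumerate all n_i → n_f pairs with 1 ≤ n_f < n_i ≤ 6 and compute λ = 1240 / [13.6·9·(1/n_f² − 1/n_i²)].
Lines falling in [10.3, 14.3] nm: 6→1 (10.42 nm), 5→1 (10.55 nm), 4→1 (10.81 nm), 3→1 (11.40 nm), 2→1 (13.51 nm).

5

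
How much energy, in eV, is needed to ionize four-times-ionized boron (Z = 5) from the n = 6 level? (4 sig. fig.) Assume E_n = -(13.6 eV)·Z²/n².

9.444 eV

E_n = −13.6 Z²/n² = −340.0/n² eV for Z = 5.
E_6 = −340.0/36 = −9.444 eV, so ionization (to E = 0) requires 9.444 eV.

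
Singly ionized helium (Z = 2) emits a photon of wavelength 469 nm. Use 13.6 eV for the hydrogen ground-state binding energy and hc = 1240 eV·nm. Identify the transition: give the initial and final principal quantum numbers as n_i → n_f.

The photon energy is ΔE = hc/λ = 1240 / 469 = 2.644 eV.
With Z = 2, ΔE = 54.40 × (1/n_f² − 1/n_i²), so 1/n_f² − 1/n_i² = 0.04860.
Trying n_f = 3 gives 1/n_i² = 0.06251, i.e. n_i ≈ 4; this pair matches.

n_i = 4, n_f = 3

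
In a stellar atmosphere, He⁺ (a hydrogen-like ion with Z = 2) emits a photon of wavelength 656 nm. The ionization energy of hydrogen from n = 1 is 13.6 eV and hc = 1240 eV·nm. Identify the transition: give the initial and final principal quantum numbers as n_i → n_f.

n_i = 6, n_f = 4

The photon energy is ΔE = hc/λ = 1240 / 656 = 1.890 eV.
With Z = 2, ΔE = 54.40 × (1/n_f² − 1/n_i²), so 1/n_f² − 1/n_i² = 0.03475.
Trying n_f = 4 gives 1/n_i² = 0.02775, i.e. n_i ≈ 6; this pair matches.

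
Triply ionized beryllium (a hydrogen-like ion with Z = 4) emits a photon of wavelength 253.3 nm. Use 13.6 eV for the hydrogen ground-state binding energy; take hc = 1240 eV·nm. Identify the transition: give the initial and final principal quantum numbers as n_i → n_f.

The photon energy is ΔE = hc/λ = 1240 / 253.3 = 4.895 eV.
With Z = 4, ΔE = 217.6 × (1/n_f² − 1/n_i²), so 1/n_f² − 1/n_i² = 0.02250.
Trying n_f = 4 gives 1/n_i² = 0.04000, i.e. n_i ≈ 5; this pair matches.

n_i = 5, n_f = 4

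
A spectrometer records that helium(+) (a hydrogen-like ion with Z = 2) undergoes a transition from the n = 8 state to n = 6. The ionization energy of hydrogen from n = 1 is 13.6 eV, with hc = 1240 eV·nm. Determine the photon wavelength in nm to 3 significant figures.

For Z = 2 the level energies scale as Z², so the effective Rydberg energy is 13.6 × 4 = 54.40 eV.
ΔE = 54.40 × (1/6² − 1/8²) = 54.40 × 0.01215 = 0.6611 eV.
λ = hc/ΔE = 1240 / 0.6611 = 1880 nm.

1880 nm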